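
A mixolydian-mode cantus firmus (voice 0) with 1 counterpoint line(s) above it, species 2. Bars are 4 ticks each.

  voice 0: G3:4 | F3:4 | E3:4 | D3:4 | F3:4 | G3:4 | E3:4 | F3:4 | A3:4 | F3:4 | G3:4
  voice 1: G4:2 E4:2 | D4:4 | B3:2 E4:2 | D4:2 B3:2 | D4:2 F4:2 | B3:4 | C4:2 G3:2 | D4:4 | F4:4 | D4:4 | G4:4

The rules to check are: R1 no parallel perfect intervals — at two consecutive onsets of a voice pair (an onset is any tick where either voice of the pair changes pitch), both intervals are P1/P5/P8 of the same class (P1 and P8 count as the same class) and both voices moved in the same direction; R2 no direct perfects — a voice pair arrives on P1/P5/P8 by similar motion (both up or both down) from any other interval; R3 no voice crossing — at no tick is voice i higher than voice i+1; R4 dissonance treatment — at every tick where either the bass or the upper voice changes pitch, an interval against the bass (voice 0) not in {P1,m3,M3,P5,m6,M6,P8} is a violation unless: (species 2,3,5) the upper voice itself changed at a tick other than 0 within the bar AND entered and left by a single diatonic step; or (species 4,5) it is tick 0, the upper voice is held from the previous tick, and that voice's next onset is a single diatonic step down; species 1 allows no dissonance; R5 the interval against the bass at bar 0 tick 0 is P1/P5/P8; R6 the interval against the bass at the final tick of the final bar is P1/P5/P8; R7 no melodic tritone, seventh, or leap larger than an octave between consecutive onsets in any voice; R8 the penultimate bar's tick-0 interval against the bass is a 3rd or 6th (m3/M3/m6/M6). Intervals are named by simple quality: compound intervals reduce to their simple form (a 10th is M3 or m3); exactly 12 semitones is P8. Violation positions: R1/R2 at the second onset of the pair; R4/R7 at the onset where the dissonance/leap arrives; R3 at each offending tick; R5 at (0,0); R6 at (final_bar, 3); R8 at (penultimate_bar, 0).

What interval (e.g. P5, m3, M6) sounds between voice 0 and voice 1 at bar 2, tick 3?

voice 0=E3 voice 1=E4 -> P8

P8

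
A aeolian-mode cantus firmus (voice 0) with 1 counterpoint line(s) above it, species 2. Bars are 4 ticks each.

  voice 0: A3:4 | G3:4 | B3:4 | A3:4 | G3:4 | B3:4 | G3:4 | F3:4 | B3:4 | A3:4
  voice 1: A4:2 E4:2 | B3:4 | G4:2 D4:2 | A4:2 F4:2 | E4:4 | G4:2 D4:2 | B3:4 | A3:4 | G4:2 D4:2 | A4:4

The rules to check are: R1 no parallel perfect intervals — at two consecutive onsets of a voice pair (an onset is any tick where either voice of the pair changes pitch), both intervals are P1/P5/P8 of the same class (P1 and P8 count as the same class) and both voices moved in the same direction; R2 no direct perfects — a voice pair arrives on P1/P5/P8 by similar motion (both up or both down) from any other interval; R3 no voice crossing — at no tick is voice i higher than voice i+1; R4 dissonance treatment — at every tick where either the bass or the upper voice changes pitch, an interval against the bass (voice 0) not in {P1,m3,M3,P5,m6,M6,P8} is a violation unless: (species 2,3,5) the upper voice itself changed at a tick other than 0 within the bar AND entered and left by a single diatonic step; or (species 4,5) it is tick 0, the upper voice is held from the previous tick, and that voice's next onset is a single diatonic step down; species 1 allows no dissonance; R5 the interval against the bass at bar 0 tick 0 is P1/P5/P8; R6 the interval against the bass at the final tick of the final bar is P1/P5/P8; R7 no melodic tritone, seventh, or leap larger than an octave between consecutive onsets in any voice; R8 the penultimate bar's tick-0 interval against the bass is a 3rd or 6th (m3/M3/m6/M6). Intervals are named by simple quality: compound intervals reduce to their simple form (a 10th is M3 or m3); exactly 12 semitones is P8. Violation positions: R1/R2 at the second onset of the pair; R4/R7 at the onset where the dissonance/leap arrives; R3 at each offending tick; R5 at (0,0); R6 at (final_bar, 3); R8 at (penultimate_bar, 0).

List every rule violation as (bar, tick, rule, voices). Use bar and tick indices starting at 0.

(8, 0, R7, (0,))
(8, 0, R7, (1,))

bar 0: v0=A3 v1=A4 downbeat P8
bar 1: v0=G3 v1=B3 downbeat M3
bar 2: v0=B3 v1=G4 downbeat m6
bar 3: v0=A3 v1=A4 downbeat P8
bar 4: v0=G3 v1=E4 downbeat M6
bar 5: v0=B3 v1=G4 downbeat m6
bar 6: v0=G3 v1=B3 downbeat M3
bar 7: v0=F3 v1=A3 downbeat M3
bar 8: v0=B3 v1=G4 downbeat m6
bar 9: v0=A3 v1=A4 downbeat P8
  -> R7 @ bar 8 tick 0 v(0,): F3->B3 leap 6st
  -> R7 @ bar 8 tick 0 v(1,): A3->G4 leap 10st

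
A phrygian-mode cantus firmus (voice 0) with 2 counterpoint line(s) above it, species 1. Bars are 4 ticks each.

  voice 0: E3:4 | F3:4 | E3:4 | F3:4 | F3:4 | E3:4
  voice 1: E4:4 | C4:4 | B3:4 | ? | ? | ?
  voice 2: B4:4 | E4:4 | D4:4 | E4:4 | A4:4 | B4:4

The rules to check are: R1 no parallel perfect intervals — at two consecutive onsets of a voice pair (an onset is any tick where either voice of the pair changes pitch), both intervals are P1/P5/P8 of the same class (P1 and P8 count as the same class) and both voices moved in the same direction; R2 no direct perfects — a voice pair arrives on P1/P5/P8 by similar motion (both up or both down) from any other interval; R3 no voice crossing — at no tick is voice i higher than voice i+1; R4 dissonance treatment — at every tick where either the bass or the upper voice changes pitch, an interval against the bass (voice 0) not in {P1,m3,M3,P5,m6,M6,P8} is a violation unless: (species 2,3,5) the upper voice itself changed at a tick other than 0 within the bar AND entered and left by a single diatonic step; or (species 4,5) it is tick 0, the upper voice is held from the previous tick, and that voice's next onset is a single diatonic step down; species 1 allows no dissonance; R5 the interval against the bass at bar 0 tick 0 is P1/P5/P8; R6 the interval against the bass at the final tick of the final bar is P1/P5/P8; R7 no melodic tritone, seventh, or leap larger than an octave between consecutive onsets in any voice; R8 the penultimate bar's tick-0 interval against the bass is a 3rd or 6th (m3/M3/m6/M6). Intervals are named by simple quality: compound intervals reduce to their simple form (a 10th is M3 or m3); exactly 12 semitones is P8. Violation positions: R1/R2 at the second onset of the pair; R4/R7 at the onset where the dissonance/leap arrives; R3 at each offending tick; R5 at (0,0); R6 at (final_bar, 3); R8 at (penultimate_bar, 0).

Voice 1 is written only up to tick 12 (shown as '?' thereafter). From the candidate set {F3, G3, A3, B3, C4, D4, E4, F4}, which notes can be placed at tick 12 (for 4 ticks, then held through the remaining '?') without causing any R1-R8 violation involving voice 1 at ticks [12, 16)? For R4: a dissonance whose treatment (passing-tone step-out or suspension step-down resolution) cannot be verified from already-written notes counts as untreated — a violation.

{A3, D4}

F3: violates R7
G3: violates R4
A3: legal
B3: violates R4
C4: violates R1
D4: legal
E4: violates R2,R4
F4: violates R2,R3,R7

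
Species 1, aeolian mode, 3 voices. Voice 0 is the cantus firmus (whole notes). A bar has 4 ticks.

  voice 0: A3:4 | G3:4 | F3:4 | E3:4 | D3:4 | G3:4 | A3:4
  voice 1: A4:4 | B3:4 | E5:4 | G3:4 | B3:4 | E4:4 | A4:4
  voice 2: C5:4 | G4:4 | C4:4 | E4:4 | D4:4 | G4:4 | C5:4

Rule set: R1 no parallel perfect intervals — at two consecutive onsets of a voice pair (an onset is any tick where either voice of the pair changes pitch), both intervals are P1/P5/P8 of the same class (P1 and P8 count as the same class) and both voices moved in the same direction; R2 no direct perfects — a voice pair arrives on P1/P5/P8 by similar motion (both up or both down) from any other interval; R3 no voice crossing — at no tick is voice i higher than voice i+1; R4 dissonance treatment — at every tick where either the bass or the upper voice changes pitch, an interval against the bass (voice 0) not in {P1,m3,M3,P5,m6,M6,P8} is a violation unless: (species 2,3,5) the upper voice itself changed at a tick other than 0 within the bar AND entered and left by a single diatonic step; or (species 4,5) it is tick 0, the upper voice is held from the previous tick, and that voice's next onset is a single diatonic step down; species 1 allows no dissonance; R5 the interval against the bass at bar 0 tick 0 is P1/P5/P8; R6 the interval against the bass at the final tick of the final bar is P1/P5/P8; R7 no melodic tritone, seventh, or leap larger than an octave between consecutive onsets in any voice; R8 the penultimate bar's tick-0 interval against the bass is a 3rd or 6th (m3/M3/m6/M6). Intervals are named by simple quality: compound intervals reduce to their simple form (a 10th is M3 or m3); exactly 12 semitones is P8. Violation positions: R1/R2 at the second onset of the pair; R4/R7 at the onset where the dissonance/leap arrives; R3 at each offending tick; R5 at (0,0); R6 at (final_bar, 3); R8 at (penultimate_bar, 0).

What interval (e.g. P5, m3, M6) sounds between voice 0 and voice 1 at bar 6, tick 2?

P8

voice 0=A3 voice 1=A4 -> P8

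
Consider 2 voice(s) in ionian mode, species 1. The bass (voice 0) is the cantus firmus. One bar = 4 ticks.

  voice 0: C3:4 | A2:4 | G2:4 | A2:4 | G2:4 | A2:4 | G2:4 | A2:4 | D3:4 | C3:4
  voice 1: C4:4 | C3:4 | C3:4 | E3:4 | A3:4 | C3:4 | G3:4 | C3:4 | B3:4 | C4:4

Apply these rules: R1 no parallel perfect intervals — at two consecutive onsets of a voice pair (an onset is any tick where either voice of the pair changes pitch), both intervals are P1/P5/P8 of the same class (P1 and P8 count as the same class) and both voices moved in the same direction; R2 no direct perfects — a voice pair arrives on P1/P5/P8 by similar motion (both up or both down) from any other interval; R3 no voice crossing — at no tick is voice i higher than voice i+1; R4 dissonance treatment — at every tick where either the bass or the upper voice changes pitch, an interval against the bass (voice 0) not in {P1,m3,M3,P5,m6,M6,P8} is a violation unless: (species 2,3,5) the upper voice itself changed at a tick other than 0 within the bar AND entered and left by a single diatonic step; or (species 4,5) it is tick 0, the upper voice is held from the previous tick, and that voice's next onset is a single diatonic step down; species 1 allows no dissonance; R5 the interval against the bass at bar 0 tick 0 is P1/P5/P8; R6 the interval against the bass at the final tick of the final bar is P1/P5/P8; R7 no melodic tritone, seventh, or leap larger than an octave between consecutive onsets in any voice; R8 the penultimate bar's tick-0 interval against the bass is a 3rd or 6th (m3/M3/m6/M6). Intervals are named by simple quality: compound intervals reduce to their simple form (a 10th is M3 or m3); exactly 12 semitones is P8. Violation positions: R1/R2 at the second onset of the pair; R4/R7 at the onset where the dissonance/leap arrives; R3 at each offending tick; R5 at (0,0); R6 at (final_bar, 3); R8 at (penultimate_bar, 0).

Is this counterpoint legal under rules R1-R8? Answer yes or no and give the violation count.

No (4 violations)

bar 0: v0=C3 v1=C4 (P8)
bar 1: v0=A2 v1=C3 (m3)
bar 2: v0=G2 v1=C3 (P4)
bar 3: v0=A2 v1=E3 (P5)
bar 4: v0=G2 v1=A3 (M2)
bar 5: v0=A2 v1=C3 (m3)
bar 6: v0=G2 v1=G3 (P8)
bar 7: v0=A2 v1=C3 (m3)
bar 8: v0=D3 v1=B3 (M6)
bar 9: v0=C3 v1=C4 (P8)
  R4 @ bar2.0: G2/C3 P4 untreated
  R2 @ bar3.0: G2/C3 P4 -> A2/E3 P5 similar
  R4 @ bar4.0: G2/A3 M2 untreated
  R7 @ bar8.0: C3->B3 leap 11st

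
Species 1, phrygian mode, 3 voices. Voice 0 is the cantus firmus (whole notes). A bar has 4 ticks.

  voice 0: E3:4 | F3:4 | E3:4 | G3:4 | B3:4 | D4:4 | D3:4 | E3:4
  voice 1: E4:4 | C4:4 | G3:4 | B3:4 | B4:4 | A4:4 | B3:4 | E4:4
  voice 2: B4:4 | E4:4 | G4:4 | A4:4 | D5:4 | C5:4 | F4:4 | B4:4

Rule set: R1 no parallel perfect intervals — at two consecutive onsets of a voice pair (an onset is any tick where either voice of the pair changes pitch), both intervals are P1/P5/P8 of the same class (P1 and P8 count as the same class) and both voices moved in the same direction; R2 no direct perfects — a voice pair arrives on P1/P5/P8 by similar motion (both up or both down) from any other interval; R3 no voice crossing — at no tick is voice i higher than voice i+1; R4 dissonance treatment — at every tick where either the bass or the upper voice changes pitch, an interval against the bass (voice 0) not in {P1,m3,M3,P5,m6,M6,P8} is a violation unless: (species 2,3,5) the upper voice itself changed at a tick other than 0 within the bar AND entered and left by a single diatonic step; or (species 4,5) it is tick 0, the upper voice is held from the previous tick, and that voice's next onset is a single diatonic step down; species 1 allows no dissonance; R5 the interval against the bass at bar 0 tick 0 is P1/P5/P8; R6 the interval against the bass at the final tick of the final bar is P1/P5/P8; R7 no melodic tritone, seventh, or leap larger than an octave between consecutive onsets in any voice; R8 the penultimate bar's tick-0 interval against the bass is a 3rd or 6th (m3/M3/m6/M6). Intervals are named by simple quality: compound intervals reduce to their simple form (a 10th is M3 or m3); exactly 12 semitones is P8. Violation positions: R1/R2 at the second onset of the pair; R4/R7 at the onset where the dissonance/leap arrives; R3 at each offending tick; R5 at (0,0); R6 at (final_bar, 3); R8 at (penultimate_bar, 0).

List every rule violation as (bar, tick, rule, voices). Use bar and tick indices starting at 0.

(1, 0, R4, (0, 2))
(3, 0, R4, (0, 2))
(4, 0, R2, (0, 1))
(5, 0, R4, (0, 2))
(6, 0, R7, (1,))
(7, 0, R2, (0, 1))
(7, 0, R2, (0, 2))
(7, 0, R2, (1, 2))
(7, 0, R7, (2,))

bar 0: v0=E3 v1=E4 v2=B4 downbeat P5
bar 1: v0=F3 v1=C4 v2=E4 downbeat M7
bar 2: v0=E3 v1=G3 v2=G4 downbeat m3
bar 3: v0=G3 v1=B3 v2=A4 downbeat M2
bar 4: v0=B3 v1=B4 v2=D5 downbeat m3
bar 5: v0=D4 v1=A4 v2=C5 downbeat m7
bar 6: v0=D3 v1=B3 v2=F4 downbeat m3
bar 7: v0=E3 v1=E4 v2=B4 downbeat P5
  -> R4 @ bar 1 tick 0 v(0, 2): F3/E4 M7 untreated
  -> R4 @ bar 3 tick 0 v(0, 2): G3/A4 M2 untreated
  -> R2 @ bar 4 tick 0 v(0, 1): G3/B3 M3 -> B3/B4 P8 similar
  -> R4 @ bar 5 tick 0 v(0, 2): D4/C5 m7 untreated
  -> R7 @ bar 6 tick 0 v(1,): A4->B3 leap 10st
  -> R2 @ bar 7 tick 0 v(0, 1): D3/B3 M6 -> E3/E4 P8 similar
  -> R2 @ bar 7 tick 0 v(0, 2): D3/F4 m3 -> E3/B4 P5 similar
  -> R2 @ bar 7 tick 0 v(1, 2): B3/F4 TT -> E4/B4 P5 similar
  -> R7 @ bar 7 tick 0 v(2,): F4->B4 leap 6st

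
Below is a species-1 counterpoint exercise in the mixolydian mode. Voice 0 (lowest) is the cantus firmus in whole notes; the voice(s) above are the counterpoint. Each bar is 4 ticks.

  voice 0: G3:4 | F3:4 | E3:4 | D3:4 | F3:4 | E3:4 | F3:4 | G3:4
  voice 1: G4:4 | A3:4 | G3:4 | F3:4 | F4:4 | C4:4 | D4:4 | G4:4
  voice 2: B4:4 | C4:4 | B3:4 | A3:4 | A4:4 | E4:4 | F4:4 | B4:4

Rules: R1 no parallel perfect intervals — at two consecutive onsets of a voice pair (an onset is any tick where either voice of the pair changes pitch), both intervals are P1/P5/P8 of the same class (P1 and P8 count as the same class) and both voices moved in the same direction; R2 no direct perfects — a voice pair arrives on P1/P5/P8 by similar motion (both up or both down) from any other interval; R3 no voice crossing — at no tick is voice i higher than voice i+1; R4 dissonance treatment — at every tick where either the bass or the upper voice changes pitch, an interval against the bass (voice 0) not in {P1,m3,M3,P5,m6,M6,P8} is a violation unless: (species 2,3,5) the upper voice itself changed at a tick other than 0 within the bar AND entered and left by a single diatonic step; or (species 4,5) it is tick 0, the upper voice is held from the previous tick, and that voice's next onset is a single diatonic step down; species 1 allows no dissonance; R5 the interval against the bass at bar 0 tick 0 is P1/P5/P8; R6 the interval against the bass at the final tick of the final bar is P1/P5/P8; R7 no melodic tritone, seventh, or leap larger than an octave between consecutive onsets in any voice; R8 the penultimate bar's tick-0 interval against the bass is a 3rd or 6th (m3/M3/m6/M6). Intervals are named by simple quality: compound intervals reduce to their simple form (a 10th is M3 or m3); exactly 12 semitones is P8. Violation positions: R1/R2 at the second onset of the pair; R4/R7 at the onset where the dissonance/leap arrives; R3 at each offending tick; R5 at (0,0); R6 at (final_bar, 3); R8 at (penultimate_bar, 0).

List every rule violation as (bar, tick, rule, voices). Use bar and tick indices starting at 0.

bar 0: v0=G3 v1=G4 v2=B4 downbeat M3
bar 1: v0=F3 v1=A3 v2=C4 downbeat P5
bar 2: v0=E3 v1=G3 v2=B3 downbeat P5
bar 3: v0=D3 v1=F3 v2=A3 downbeat P5
bar 4: v0=F3 v1=F4 v2=A4 downbeat M3
bar 5: v0=E3 v1=C4 v2=E4 downbeat P8
bar 6: v0=F3 v1=D4 v2=F4 downbeat P8
bar 7: v0=G3 v1=G4 v2=B4 downbeat M3
  -> R5 @ bar 0 tick 0 v(0, 2): opens on M3
  -> R2 @ bar 1 tick 0 v(0, 2): G3/B4 M3 -> F3/C4 P5 similar
  -> R7 @ bar 1 tick 0 v(1,): G4->A3 leap 10st
  -> R7 @ bar 1 tick 0 v(2,): B4->C4 leap 11st
  -> R1 @ bar 2 tick 0 v(0, 2): F3/C4 P5 -> E3/B3 P5 similar
  -> R1 @ bar 3 tick 0 v(0, 2): E3/B3 P5 -> D3/A3 P5 similar
  -> R2 @ bar 4 tick 0 v(0, 1): D3/F3 m3 -> F3/F4 P8 similar
  -> R2 @ bar 5 tick 0 v(0, 2): F3/A4 M3 -> E3/E4 P8 similar
  -> R1 @ bar 6 tick 0 v(0, 2): E3/E4 P8 -> F3/F4 P8 similar
  -> R8 @ bar 6 tick 0 v(0, 2): penult P8 not 3rd/6th
  -> R2 @ bar 7 tick 0 v(0, 1): F3/D4 M6 -> G3/G4 P8 similar
  -> R7 @ bar 7 tick 0 v(2,): F4->B4 leap 6st
  -> R6 @ bar 7 tick 3 v(0, 2): closes on M3

(0, 0, R5, (0, 2))
(1, 0, R2, (0, 2))
(1, 0, R7, (1,))
(1, 0, R7, (2,))
(2, 0, R1, (0, 2))
(3, 0, R1, (0, 2))
(4, 0, R2, (0, 1))
(5, 0, R2, (0, 2))
(6, 0, R1, (0, 2))
(6, 0, R8, (0, 2))
(7, 0, R2, (0, 1))
(7, 0, R7, (2,))
(7, 3, R6, (0, 2))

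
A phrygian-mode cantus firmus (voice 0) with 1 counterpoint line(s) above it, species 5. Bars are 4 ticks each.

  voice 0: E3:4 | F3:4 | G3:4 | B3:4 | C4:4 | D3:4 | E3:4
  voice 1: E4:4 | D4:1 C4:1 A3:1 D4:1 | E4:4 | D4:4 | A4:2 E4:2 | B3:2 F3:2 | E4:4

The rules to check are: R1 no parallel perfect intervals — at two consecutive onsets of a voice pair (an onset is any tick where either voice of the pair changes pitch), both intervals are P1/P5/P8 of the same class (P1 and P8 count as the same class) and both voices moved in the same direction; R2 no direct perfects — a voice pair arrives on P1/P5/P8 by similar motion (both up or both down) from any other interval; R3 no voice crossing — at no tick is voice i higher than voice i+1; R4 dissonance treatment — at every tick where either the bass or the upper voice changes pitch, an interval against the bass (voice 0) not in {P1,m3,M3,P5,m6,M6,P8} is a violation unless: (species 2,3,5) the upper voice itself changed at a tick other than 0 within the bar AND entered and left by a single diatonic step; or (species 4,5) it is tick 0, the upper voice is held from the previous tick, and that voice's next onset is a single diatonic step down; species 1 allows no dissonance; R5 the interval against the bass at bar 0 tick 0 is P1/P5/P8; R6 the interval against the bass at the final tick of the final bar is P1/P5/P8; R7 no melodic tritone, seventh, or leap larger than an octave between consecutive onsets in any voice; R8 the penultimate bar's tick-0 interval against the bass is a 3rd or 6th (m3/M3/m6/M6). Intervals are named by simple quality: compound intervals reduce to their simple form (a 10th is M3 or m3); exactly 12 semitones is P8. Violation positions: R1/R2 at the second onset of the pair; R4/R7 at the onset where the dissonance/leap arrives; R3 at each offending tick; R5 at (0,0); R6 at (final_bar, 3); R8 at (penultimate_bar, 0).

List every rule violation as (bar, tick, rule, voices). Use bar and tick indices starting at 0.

(5, 0, R7, (0,))
(5, 2, R7, (1,))
(6, 0, R2, (0, 1))
(6, 0, R7, (1,))

bar 0: v0=E3 v1=E4 downbeat P8
bar 1: v0=F3 v1=D4 downbeat M6
bar 2: v0=G3 v1=E4 downbeat M6
bar 3: v0=B3 v1=D4 downbeat m3
bar 4: v0=C4 v1=A4 downbeat M6
bar 5: v0=D3 v1=B3 downbeat M6
bar 6: v0=E3 v1=E4 downbeat P8
  -> R7 @ bar 5 tick 0 v(0,): C4->D3 leap 10st
  -> R7 @ bar 5 tick 2 v(1,): B3->F3 leap 6st
  -> R2 @ bar 6 tick 0 v(0, 1): D3/F3 m3 -> E3/E4 P8 similar
  -> R7 @ bar 6 tick 0 v(1,): F3->E4 leap 11st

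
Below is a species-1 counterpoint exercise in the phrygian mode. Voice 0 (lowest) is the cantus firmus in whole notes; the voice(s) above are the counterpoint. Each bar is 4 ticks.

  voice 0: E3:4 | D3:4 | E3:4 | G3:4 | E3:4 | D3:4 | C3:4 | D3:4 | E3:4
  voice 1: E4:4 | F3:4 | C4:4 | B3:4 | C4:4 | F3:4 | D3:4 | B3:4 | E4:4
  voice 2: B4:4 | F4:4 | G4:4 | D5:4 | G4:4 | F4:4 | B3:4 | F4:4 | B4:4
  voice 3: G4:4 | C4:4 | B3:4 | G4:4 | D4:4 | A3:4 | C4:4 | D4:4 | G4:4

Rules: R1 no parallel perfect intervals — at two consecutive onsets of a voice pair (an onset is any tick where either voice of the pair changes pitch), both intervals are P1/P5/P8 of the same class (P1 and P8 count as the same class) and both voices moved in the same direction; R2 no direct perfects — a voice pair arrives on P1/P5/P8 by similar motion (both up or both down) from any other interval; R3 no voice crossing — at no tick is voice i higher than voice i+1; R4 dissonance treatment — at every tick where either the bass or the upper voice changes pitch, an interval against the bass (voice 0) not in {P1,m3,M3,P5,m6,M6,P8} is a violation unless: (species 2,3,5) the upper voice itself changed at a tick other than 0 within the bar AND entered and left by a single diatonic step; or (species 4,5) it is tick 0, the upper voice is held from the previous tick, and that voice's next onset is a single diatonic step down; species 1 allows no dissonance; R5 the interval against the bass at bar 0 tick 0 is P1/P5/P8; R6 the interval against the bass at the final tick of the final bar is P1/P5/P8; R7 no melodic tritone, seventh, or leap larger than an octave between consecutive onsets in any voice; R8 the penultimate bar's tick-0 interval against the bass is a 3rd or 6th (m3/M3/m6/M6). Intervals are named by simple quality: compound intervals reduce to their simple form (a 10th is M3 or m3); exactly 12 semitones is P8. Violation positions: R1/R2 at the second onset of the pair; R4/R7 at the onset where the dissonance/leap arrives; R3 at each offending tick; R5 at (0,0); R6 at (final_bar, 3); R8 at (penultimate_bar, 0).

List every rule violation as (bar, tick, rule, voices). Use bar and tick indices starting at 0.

bar 0: v0=E3 v1=E4 v2=B4 v3=G4 downbeat m3
bar 1: v0=D3 v1=F3 v2=F4 v3=C4 downbeat m7
bar 2: v0=E3 v1=C4 v2=G4 v3=B3 downbeat P5
bar 3: v0=G3 v1=B3 v2=D5 v3=G4 downbeat P8
bar 4: v0=E3 v1=C4 v2=G4 v3=D4 downbeat m7
bar 5: v0=D3 v1=F3 v2=F4 v3=A3 downbeat P5
bar 6: v0=C3 v1=D3 v2=B3 v3=C4 downbeat P8
bar 7: v0=D3 v1=B3 v2=F4 v3=D4 downbeat P8
bar 8: v0=E3 v1=E4 v2=B4 v3=G4 downbeat m3
  -> R3 @ bar 0 tick 0 v(2, 3): B4 above G4
  -> R5 @ bar 0 tick 0 v(0, 3): opens on m3
  -> R3 @ bar 0 tick 1 v(2, 3): B4 above G4
  -> R3 @ bar 0 tick 2 v(2, 3): B4 above G4
  -> R3 @ bar 0 tick 3 v(2, 3): B4 above G4
  -> R2 @ bar 1 tick 0 v(1, 2): E4/B4 P5 -> F3/F4 P8 similar
  -> R2 @ bar 1 tick 0 v(1, 3): E4/G4 m3 -> F3/C4 P5 similar
  -> R3 @ bar 1 tick 0 v(2, 3): F4 above C4
  -> R4 @ bar 1 tick 0 v(0, 3): D3/C4 m7 untreated
  -> R7 @ bar 1 tick 0 v(1,): E4->F3 leap 11st
  -> R7 @ bar 1 tick 0 v(2,): B4->F4 leap 6st
  -> R3 @ bar 1 tick 1 v(2, 3): F4 above C4
  -> R3 @ bar 1 tick 2 v(2, 3): F4 above C4
  -> R3 @ bar 1 tick 3 v(2, 3): F4 above C4
  -> R2 @ bar 2 tick 0 v(1, 2): F3/F4 P8 -> C4/G4 P5 similar
  -> R3 @ bar 2 tick 0 v(2, 3): G4 above B3
  -> R3 @ bar 2 tick 1 v(2, 3): G4 above B3
  -> R3 @ bar 2 tick 2 v(2, 3): G4 above B3
  -> R3 @ bar 2 tick 3 v(2, 3): G4 above B3
  -> R2 @ bar 3 tick 0 v(0, 2): E3/G4 m3 -> G3/D5 P5 similar
  -> R2 @ bar 3 tick 0 v(0, 3): E3/B3 P5 -> G3/G4 P8 similar
  -> R2 @ bar 3 tick 0 v(2, 3): G4/B3 m6 -> D5/G4 P5 similar
  -> R3 @ bar 3 tick 0 v(2, 3): D5 above G4
  -> R3 @ bar 3 tick 1 v(2, 3): D5 above G4
  -> R3 @ bar 3 tick 2 v(2, 3): D5 above G4
  -> R3 @ bar 3 tick 3 v(2, 3): D5 above G4
  -> R3 @ bar 4 tick 0 v(2, 3): G4 above D4
  -> R4 @ bar 4 tick 0 v(0, 3): E3/D4 m7 untreated
  -> R3 @ bar 4 tick 1 v(2, 3): G4 above D4
  -> R3 @ bar 4 tick 2 v(2, 3): G4 above D4
  -> R3 @ bar 4 tick 3 v(2, 3): G4 above D4
  -> R2 @ bar 5 tick 0 v(0, 3): E3/D4 m7 -> D3/A3 P5 similar
  -> R2 @ bar 5 tick 0 v(1, 2): C4/G4 P5 -> F3/F4 P8 similar
  -> R3 @ bar 5 tick 0 v(2, 3): F4 above A3
  -> R3 @ bar 5 tick 1 v(2, 3): F4 above A3
  -> R3 @ bar 5 tick 2 v(2, 3): F4 above A3
  -> R3 @ bar 5 tick 3 v(2, 3): F4 above A3
  -> R4 @ bar 6 tick 0 v(0, 1): C3/D3 M2 untreated
  -> R4 @ bar 6 tick 0 v(0, 2): C3/B3 M7 untreated
  -> R7 @ bar 6 tick 0 v(2,): F4->B3 leap 6st
  -> R1 @ bar 7 tick 0 v(0, 3): C3/C4 P8 -> D3/D4 P8 similar
  -> R3 @ bar 7 tick 0 v(2, 3): F4 above D4
  -> R7 @ bar 7 tick 0 v(2,): B3->F4 leap 6st
  -> R8 @ bar 7 tick 0 v(0, 3): penult P8 not 3rd/6th
  -> R3 @ bar 7 tick 1 v(2, 3): F4 above D4
  -> R3 @ bar 7 tick 2 v(2, 3): F4 above D4
  -> R3 @ bar 7 tick 3 v(2, 3): F4 above D4
  -> R2 @ bar 8 tick 0 v(0, 1): D3/B3 M6 -> E3/E4 P8 similar
  -> R2 @ bar 8 tick 0 v(0, 2): D3/F4 m3 -> E3/B4 P5 similar
  -> R2 @ bar 8 tick 0 v(1, 2): B3/F4 TT -> E4/B4 P5 similar
  -> R3 @ bar 8 tick 0 v(2, 3): B4 above G4
  -> R7 @ bar 8 tick 0 v(2,): F4->B4 leap 6st
  -> R3 @ bar 8 tick 1 v(2, 3): B4 above G4
  -> R3 @ bar 8 tick 2 v(2, 3): B4 above G4
  -> R3 @ bar 8 tick 3 v(2, 3): B4 above G4
  -> R6 @ bar 8 tick 3 v(0, 3): closes on m3

(0, 0, R3, (2, 3))
(0, 0, R5, (0, 3))
(0, 1, R3, (2, 3))
(0, 2, R3, (2, 3))
(0, 3, R3, (2, 3))
(1, 0, R2, (1, 2))
(1, 0, R2, (1, 3))
(1, 0, R3, (2, 3))
(1, 0, R4, (0, 3))
(1, 0, R7, (1,))
(1, 0, R7, (2,))
(1, 1, R3, (2, 3))
(1, 2, R3, (2, 3))
(1, 3, R3, (2, 3))
(2, 0, R2, (1, 2))
(2, 0, R3, (2, 3))
(2, 1, R3, (2, 3))
(2, 2, R3, (2, 3))
(2, 3, R3, (2, 3))
(3, 0, R2, (0, 2))
(3, 0, R2, (0, 3))
(3, 0, R2, (2, 3))
(3, 0, R3, (2, 3))
(3, 1, R3, (2, 3))
(3, 2, R3, (2, 3))
(3, 3, R3, (2, 3))
(4, 0, R3, (2, 3))
(4, 0, R4, (0, 3))
(4, 1, R3, (2, 3))
(4, 2, R3, (2, 3))
(4, 3, R3, (2, 3))
(5, 0, R2, (0, 3))
(5, 0, R2, (1, 2))
(5, 0, R3, (2, 3))
(5, 1, R3, (2, 3))
(5, 2, R3, (2, 3))
(5, 3, R3, (2, 3))
(6, 0, R4, (0, 1))
(6, 0, R4, (0, 2))
(6, 0, R7, (2,))
(7, 0, R1, (0, 3))
(7, 0, R3, (2, 3))
(7, 0, R7, (2,))
(7, 0, R8, (0, 3))
(7, 1, R3, (2, 3))
(7, 2, R3, (2, 3))
(7, 3, R3, (2, 3))
(8, 0, R2, (0, 1))
(8, 0, R2, (0, 2))
(8, 0, R2, (1, 2))
(8, 0, R3, (2, 3))
(8, 0, R7, (2,))
(8, 1, R3, (2, 3))
(8, 2, R3, (2, 3))
(8, 3, R3, (2, 3))
(8, 3, R6, (0, 3))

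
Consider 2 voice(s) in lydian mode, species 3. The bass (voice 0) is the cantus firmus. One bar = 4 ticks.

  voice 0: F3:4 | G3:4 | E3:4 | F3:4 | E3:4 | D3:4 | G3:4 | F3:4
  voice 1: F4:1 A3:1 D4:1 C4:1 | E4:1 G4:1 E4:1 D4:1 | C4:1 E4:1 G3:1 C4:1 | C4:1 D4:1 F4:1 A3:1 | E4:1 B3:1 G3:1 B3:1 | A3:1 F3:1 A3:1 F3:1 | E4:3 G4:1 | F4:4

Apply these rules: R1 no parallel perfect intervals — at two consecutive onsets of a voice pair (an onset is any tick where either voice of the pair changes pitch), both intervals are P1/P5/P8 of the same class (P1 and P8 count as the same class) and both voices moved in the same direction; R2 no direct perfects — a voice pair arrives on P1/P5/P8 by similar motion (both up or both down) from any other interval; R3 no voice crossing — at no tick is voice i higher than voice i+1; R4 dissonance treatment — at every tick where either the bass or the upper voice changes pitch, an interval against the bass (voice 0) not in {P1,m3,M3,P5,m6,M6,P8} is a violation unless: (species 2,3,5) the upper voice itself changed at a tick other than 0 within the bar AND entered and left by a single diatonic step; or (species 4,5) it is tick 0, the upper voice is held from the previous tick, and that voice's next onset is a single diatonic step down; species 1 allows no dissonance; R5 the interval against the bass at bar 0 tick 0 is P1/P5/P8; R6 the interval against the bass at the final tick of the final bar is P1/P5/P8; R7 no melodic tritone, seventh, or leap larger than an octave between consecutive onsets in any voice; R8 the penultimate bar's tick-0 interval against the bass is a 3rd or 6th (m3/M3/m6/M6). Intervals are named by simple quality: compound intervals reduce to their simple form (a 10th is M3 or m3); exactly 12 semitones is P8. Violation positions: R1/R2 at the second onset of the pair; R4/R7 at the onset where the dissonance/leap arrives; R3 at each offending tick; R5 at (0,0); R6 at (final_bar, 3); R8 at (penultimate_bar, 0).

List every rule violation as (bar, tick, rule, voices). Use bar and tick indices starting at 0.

(5, 0, R1, (0, 1))
(6, 0, R7, (1,))
(7, 0, R1, (0, 1))

bar 0: v0=F3 v1=F4 downbeat P8
bar 1: v0=G3 v1=E4 downbeat M6
bar 2: v0=E3 v1=C4 downbeat m6
bar 3: v0=F3 v1=C4 downbeat P5
bar 4: v0=E3 v1=E4 downbeat P8
bar 5: v0=D3 v1=A3 downbeat P5
bar 6: v0=G3 v1=E4 downbeat M6
bar 7: v0=F3 v1=F4 downbeat P8
  -> R1 @ bar 5 tick 0 v(0, 1): E3/B3 P5 -> D3/A3 P5 similar
  -> R7 @ bar 6 tick 0 v(1,): F3->E4 leap 11st
  -> R1 @ bar 7 tick 0 v(0, 1): G3/G4 P8 -> F3/F4 P8 similar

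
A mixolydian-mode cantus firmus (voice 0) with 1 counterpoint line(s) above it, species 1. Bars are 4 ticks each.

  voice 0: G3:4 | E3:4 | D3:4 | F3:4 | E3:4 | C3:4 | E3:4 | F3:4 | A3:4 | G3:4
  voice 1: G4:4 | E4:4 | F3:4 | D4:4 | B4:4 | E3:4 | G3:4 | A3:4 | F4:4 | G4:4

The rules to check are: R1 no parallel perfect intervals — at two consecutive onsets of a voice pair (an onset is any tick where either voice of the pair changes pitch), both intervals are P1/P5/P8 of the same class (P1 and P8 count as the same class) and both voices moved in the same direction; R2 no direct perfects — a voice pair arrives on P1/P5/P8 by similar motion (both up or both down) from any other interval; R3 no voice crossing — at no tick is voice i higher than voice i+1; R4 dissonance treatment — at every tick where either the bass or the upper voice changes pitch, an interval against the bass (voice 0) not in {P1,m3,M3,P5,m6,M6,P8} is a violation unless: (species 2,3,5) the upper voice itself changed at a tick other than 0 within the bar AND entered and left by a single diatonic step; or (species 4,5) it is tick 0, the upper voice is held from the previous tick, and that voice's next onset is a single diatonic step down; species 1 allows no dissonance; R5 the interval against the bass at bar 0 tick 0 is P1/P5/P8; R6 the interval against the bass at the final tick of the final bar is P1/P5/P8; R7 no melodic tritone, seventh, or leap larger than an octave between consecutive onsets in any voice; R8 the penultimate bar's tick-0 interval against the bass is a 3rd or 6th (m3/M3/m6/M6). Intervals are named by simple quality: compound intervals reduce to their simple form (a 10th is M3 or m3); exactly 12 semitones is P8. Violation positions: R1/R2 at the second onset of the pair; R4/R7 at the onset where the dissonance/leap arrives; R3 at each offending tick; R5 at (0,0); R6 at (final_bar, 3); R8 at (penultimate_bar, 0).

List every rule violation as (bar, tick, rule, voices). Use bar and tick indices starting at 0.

(1, 0, R1, (0, 1))
(2, 0, R7, (1,))
(5, 0, R7, (1,))

bar 0: v0=G3 v1=G4 downbeat P8
bar 1: v0=E3 v1=E4 downbeat P8
bar 2: v0=D3 v1=F3 downbeat m3
bar 3: v0=F3 v1=D4 downbeat M6
bar 4: v0=E3 v1=B4 downbeat P5
bar 5: v0=C3 v1=E3 downbeat M3
bar 6: v0=E3 v1=G3 downbeat m3
bar 7: v0=F3 v1=A3 downbeat M3
bar 8: v0=A3 v1=F4 downbeat m6
bar 9: v0=G3 v1=G4 downbeat P8
  -> R1 @ bar 1 tick 0 v(0, 1): G3/G4 P8 -> E3/E4 P8 similar
  -> R7 @ bar 2 tick 0 v(1,): E4->F3 leap 11st
  -> R7 @ bar 5 tick 0 v(1,): B4->E3 leap 19st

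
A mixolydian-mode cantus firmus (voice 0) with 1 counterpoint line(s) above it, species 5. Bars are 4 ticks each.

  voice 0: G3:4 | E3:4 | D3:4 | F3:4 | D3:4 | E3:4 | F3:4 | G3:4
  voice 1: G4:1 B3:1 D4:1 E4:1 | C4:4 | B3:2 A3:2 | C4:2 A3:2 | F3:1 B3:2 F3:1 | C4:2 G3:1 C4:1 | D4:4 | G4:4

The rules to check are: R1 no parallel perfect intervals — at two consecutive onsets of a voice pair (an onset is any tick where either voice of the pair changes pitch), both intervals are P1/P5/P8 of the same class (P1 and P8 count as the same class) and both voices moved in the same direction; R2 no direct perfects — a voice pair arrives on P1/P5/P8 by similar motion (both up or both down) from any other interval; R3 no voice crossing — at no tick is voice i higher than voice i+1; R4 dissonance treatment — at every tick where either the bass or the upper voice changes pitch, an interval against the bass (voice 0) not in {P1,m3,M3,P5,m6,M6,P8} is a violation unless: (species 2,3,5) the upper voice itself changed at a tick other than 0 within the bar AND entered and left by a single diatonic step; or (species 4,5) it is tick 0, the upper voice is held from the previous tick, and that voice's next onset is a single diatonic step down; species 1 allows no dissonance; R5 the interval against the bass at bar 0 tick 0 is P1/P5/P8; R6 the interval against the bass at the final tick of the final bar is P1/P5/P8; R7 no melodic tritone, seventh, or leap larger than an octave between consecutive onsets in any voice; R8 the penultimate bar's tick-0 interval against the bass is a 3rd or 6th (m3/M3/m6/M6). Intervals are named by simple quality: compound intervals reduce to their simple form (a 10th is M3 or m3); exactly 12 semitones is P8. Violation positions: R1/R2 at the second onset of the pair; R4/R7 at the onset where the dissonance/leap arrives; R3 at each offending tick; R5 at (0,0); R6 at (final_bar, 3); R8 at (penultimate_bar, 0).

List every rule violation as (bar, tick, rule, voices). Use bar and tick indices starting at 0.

bar 0: v0=G3 v1=G4 downbeat P8
bar 1: v0=E3 v1=C4 downbeat m6
bar 2: v0=D3 v1=B3 downbeat M6
bar 3: v0=F3 v1=C4 downbeat P5
bar 4: v0=D3 v1=F3 downbeat m3
bar 5: v0=E3 v1=C4 downbeat m6
bar 6: v0=F3 v1=D4 downbeat M6
bar 7: v0=G3 v1=G4 downbeat P8
  -> R1 @ bar 3 tick 0 v(0, 1): D3/A3 P5 -> F3/C4 P5 similar
  -> R7 @ bar 4 tick 1 v(1,): F3->B3 leap 6st
  -> R7 @ bar 4 tick 3 v(1,): B3->F3 leap 6st
  -> R2 @ bar 7 tick 0 v(0, 1): F3/D4 M6 -> G3/G4 P8 similar

(3, 0, R1, (0, 1))
(4, 1, R7, (1,))
(4, 3, R7, (1,))
(7, 0, R2, (0, 1))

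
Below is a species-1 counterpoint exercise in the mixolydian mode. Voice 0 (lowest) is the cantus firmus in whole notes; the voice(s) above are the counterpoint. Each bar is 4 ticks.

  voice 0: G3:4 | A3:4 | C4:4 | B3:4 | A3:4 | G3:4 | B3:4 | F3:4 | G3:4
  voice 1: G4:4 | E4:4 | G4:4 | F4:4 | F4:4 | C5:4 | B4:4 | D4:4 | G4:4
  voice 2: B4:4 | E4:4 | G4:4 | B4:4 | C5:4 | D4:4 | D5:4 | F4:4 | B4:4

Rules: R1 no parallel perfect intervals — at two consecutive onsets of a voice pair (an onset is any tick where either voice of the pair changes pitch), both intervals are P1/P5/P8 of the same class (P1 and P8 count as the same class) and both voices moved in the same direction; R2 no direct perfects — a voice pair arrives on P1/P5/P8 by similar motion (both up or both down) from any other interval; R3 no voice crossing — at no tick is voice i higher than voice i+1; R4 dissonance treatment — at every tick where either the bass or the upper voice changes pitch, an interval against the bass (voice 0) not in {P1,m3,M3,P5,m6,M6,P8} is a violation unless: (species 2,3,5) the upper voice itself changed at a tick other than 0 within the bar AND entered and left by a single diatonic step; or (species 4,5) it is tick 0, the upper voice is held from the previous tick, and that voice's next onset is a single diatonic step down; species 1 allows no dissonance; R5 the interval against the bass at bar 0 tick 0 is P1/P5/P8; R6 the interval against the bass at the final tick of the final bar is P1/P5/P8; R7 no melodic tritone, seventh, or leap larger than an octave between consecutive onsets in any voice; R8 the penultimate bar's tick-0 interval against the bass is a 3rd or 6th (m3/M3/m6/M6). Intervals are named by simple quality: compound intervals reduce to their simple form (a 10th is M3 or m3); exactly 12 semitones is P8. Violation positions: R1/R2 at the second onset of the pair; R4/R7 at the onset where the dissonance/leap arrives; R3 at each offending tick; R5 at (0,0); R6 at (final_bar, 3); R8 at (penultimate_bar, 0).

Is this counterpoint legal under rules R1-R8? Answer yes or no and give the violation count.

No (19 violations)

bar 0: v0=G3 v1=G4 v2=B4 (M3)
bar 1: v0=A3 v1=E4 v2=E4 (P5)
bar 2: v0=C4 v1=G4 v2=G4 (P5)
bar 3: v0=B3 v1=F4 v2=B4 (P8)
bar 4: v0=A3 v1=F4 v2=C5 (m3)
bar 5: v0=G3 v1=C5 v2=D4 (P5)
bar 6: v0=B3 v1=B4 v2=D5 (m3)
bar 7: v0=F3 v1=D4 v2=F4 (P8)
bar 8: v0=G3 v1=G4 v2=B4 (M3)
  R5 @ bar0.0: opens on M3
  R2 @ bar1.0: G4/B4 M3 -> E4/E4 P1 similar
  R1 @ bar2.0: A3/E4 P5 -> C4/G4 P5 similar
  R1 @ bar2.0: A3/E4 P5 -> C4/G4 P5 similar
  R1 @ bar2.0: E4/E4 P1 -> G4/G4 P1 similar
  R4 @ bar3.0: B3/F4 TT untreated
  R2 @ bar5.0: A3/C5 m3 -> G3/D4 P5 similar
  R3 @ bar5.0: C5 above D4
  R4 @ bar5.0: G3/C5 P4 untreated
  R7 @ bar5.0: C5->D4 leap 10st
  R3 @ bar5.1: C5 above D4
  R3 @ bar5.2: C5 above D4
  R3 @ bar5.3: C5 above D4
  R2 @ bar7.0: B3/D5 m3 -> F3/F4 P8 similar
  R7 @ bar7.0: B3->F3 leap 6st
  R8 @ bar7.0: penult P8 not 3rd/6th
  R2 @ bar8.0: F3/D4 M6 -> G3/G4 P8 similar
  R7 @ bar8.0: F4->B4 leap 6st
  R6 @ bar8.3: closes on M3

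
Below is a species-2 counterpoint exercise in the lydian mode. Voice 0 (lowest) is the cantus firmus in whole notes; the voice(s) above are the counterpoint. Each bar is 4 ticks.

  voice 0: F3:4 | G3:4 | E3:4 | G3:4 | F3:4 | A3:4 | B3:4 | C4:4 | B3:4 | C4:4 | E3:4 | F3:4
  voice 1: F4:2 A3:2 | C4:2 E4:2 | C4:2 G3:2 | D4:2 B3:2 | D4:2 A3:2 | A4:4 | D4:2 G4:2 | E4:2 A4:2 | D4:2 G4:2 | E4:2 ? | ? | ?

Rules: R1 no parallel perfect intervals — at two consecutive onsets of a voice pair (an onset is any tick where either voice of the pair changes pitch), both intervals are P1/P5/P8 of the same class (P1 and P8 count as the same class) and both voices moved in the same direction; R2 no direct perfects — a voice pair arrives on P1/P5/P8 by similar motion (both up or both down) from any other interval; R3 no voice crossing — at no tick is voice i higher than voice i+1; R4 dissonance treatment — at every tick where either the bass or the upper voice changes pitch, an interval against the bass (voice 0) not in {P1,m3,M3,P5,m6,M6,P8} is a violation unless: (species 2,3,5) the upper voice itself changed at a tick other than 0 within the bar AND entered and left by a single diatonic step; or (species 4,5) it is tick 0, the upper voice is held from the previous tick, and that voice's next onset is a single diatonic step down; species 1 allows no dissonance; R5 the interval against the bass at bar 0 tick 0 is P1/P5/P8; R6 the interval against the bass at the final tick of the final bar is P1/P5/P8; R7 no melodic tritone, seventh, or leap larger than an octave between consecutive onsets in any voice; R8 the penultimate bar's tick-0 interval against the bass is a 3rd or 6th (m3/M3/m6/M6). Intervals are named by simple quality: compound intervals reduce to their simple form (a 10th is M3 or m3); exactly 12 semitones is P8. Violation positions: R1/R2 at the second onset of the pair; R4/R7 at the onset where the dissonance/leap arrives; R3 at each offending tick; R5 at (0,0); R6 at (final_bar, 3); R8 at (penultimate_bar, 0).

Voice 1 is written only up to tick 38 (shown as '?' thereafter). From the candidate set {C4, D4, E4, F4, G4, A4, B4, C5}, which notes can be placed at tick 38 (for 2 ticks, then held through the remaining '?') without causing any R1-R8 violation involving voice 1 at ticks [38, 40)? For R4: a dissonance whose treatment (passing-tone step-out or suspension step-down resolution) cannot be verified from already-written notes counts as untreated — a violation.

C4: legal
D4: violates R4
E4: legal
F4: violates R4
G4: legal
A4: legal
B4: violates R4
C5: legal

{A4, C4, C5, E4, G4}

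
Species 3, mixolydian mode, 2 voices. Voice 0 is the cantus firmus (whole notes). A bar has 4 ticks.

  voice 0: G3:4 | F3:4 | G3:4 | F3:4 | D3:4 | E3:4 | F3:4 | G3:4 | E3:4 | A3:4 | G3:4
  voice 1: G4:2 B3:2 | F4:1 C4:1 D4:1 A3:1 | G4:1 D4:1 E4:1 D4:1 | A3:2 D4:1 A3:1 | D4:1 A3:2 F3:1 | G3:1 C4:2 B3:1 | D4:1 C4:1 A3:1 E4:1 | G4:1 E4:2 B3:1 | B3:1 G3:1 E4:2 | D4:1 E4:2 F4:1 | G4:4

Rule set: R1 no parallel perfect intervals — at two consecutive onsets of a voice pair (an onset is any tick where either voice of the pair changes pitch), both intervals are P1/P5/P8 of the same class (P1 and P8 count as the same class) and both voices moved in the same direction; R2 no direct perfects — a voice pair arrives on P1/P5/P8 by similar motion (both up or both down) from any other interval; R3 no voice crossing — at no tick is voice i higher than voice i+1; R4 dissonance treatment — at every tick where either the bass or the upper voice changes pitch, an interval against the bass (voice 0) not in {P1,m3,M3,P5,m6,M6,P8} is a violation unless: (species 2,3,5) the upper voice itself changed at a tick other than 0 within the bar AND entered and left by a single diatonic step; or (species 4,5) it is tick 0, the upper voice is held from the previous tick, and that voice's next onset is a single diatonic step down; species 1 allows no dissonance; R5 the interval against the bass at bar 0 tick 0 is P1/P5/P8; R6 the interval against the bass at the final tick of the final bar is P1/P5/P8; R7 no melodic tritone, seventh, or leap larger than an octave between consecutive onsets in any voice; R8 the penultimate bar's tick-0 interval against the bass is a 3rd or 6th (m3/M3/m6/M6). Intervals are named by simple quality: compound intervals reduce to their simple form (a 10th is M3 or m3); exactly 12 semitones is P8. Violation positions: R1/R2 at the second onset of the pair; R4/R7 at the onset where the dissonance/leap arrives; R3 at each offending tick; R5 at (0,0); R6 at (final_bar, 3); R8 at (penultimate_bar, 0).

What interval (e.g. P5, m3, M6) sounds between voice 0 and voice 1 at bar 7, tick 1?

M6

voice 0=G3 voice 1=E4 -> M6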